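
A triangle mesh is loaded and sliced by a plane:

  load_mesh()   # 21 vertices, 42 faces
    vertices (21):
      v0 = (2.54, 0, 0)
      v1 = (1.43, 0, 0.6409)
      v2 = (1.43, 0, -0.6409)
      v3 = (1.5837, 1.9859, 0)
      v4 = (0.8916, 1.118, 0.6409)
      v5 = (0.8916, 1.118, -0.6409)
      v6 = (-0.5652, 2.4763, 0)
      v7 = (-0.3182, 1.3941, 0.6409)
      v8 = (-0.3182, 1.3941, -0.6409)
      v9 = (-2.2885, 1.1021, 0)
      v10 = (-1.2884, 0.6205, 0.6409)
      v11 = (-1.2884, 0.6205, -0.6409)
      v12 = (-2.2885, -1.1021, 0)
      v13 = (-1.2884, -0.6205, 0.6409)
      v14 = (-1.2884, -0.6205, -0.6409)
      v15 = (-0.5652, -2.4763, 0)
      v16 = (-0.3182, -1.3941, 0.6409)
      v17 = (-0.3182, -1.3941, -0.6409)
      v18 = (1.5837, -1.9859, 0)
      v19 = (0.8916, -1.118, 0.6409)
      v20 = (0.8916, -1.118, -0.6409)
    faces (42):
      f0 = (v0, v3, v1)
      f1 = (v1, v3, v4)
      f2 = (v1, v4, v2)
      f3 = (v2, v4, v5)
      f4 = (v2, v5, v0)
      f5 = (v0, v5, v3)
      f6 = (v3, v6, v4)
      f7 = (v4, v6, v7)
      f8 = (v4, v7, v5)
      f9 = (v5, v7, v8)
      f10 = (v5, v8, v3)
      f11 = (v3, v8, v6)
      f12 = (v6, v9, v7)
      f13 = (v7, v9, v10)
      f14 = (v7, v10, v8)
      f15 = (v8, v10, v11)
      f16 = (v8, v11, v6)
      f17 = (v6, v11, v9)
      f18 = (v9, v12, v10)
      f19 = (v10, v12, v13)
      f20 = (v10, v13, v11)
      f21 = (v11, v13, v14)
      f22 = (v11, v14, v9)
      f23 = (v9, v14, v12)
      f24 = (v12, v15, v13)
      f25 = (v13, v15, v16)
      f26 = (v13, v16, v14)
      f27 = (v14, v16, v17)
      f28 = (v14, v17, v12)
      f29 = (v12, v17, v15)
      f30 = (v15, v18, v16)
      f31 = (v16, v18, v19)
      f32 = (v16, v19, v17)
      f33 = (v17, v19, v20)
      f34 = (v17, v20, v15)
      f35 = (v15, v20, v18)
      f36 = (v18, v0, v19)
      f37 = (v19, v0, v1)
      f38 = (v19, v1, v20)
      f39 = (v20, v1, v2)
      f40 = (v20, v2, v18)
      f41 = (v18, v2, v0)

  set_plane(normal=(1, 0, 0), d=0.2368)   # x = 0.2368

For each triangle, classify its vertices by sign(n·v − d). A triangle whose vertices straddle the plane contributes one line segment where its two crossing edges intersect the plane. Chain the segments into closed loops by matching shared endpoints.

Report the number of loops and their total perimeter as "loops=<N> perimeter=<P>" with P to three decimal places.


Straddling triangles (12 of 42):
  (v3,v6,v4) [+-+] → (0.2368, 2.29328, 0)–(0.2368, 1.72853, 0.352829)  len=0.6659
  (v4,v6,v7) [+--] → (0.2368, 1.72853, 0.352829)–(0.2368, 1.26744, 0.6409)  len=0.5437
  (v4,v7,v5) [+-+] → (0.2368, 1.26744, 0.6409)–(0.2368, 1.26744, 0.0528697)  len=0.5880
  (v5,v7,v8) [+--] → (0.2368, 1.26744, 0.0528697)–(0.2368, 1.26744, -0.6409)  len=0.6938
  (v5,v8,v3) [+-+] → (0.2368, 1.26744, -0.6409)–(0.2368, 1.5668, -0.453877)  len=0.3530
  (v3,v8,v6) [+--] → (0.2368, 1.5668, -0.453877)–(0.2368, 2.29328, 0)  len=0.8566
  (v15,v18,v16) [-+-] → (0.2368, -2.29328, 0)–(0.2368, -1.5668, 0.453877)  len=0.8566
  (v16,v18,v19) [-++] → (0.2368, -1.5668, 0.453877)–(0.2368, -1.26744, 0.6409)  len=0.3530
  (v16,v19,v17) [-+-] → (0.2368, -1.26744, 0.6409)–(0.2368, -1.26744, -0.0528697)  len=0.6938
  (v17,v19,v20) [-++] → (0.2368, -1.26744, -0.0528697)–(0.2368, -1.26744, -0.6409)  len=0.5880
  (v17,v20,v15) [-+-] → (0.2368, -1.26744, -0.6409)–(0.2368, -1.72853, -0.352829)  len=0.5437
  (v15,v20,v18) [-++] → (0.2368, -1.72853, -0.352829)–(0.2368, -2.29328, 0)  len=0.6659

Chained into 2 loop(s):
  loop 1: 6 segments, perimeter = 3.7010
  loop 2: 6 segments, perimeter = 3.7010
Total perimeter = 7.402

loops=2 perimeter=7.402


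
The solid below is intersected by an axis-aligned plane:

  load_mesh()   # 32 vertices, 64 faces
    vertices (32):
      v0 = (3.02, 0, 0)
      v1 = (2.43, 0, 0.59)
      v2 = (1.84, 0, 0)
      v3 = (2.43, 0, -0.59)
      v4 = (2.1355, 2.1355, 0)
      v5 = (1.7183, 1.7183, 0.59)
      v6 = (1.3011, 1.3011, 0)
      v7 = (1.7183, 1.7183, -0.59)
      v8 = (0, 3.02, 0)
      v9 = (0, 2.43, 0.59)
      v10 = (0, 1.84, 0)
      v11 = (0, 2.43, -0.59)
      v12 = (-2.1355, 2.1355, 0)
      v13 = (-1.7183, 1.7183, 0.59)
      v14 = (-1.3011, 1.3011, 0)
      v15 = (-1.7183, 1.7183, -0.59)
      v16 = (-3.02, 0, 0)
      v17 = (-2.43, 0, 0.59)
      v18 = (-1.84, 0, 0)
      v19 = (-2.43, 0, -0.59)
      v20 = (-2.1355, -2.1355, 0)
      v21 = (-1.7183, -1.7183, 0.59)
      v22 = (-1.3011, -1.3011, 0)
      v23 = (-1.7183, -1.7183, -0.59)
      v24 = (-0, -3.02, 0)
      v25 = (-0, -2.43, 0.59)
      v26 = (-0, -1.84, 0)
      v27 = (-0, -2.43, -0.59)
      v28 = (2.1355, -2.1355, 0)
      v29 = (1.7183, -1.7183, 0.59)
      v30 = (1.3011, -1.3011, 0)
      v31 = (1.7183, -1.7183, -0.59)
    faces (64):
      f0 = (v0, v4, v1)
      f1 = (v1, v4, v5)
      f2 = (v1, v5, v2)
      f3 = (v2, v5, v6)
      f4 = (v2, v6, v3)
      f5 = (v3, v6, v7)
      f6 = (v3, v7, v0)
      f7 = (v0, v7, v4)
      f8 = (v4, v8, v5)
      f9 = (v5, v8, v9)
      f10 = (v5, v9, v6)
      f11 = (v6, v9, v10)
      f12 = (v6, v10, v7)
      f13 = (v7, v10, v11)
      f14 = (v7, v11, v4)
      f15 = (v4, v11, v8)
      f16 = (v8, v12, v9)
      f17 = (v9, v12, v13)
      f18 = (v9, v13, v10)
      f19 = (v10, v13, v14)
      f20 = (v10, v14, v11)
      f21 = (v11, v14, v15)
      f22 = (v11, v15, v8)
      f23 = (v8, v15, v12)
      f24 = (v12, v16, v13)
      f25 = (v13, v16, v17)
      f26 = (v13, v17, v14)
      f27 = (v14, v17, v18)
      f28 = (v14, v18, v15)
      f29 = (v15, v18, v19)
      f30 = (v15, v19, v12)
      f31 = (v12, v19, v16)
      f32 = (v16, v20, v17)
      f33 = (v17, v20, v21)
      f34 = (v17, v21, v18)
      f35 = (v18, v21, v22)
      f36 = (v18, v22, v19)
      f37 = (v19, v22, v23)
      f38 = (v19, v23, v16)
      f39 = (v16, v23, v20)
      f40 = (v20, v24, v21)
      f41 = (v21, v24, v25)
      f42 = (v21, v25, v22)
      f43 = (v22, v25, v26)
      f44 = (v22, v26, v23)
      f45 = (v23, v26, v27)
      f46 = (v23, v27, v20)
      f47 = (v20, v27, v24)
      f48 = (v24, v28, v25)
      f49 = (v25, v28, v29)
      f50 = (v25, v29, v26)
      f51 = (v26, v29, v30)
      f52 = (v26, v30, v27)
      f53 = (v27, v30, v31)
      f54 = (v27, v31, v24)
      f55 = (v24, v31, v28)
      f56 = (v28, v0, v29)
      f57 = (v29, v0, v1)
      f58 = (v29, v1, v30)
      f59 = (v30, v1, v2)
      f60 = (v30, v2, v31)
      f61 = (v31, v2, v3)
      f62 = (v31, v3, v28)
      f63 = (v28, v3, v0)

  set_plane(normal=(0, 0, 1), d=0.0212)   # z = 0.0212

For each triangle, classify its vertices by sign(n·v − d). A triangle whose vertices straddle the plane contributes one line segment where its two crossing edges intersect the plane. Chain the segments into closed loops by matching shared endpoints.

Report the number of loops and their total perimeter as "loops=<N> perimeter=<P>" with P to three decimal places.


Straddling triangles (32 of 64):
  (v0,v4,v1) [--+] → (2.14608, 2.05877, 0.0212)–(2.9988, 0, 0.0212)  len=2.2284
  (v1,v4,v5) [+-+] → (2.14608, 2.05877, 0.0212)–(2.12051, 2.12051, 0.0212)  len=0.0668
  (v1,v5,v2) [++-] → (1.83563, 0.0617423, 0.0212)–(1.8612, 0, 0.0212)  len=0.0668
  (v2,v5,v6) [-+-] → (1.83563, 0.0617423, 0.0212)–(1.31609, 1.31609, 0.0212)  len=1.3577
  (v4,v8,v5) [--+] → (0.0617423, 2.97323, 0.0212)–(2.12051, 2.12051, 0.0212)  len=2.2284
  (v5,v8,v9) [+-+] → (0.0617423, 2.97323, 0.0212)–(0, 2.9988, 0.0212)  len=0.0668
  (v5,v9,v6) [++-] → (1.25435, 1.34166, 0.0212)–(1.31609, 1.31609, 0.0212)  len=0.0668
  (v6,v9,v10) [-+-] → (1.25435, 1.34166, 0.0212)–(0, 1.8612, 0.0212)  len=1.3577
  (v8,v12,v9) [--+] → (-2.05877, 2.14608, 0.0212)–(0, 2.9988, 0.0212)  len=2.2284
  (v9,v12,v13) [+-+] → (-2.05877, 2.14608, 0.0212)–(-2.12051, 2.12051, 0.0212)  len=0.0668
  (v9,v13,v10) [++-] → (-0.0617423, 1.83563, 0.0212)–(0, 1.8612, 0.0212)  len=0.0668
  (v10,v13,v14) [-+-] → (-0.0617423, 1.83563, 0.0212)–(-1.31609, 1.31609, 0.0212)  len=1.3577
  (v12,v16,v13) [--+] → (-2.97323, 0.0617423, 0.0212)–(-2.12051, 2.12051, 0.0212)  len=2.2284
  (v13,v16,v17) [+-+] → (-2.97323, 0.0617423, 0.0212)–(-2.9988, 0, 0.0212)  len=0.0668
  (v13,v17,v14) [++-] → (-1.34166, 1.25435, 0.0212)–(-1.31609, 1.31609, 0.0212)  len=0.0668
  (v14,v17,v18) [-+-] → (-1.34166, 1.25435, 0.0212)–(-1.8612, 0, 0.0212)  len=1.3577
  (v16,v20,v17) [--+] → (-2.14608, -2.05877, 0.0212)–(-2.9988, 0, 0.0212)  len=2.2284
  (v17,v20,v21) [+-+] → (-2.14608, -2.05877, 0.0212)–(-2.12051, -2.12051, 0.0212)  len=0.0668
  (v17,v21,v18) [++-] → (-1.83563, -0.0617423, 0.0212)–(-1.8612, 0, 0.0212)  len=0.0668
  (v18,v21,v22) [-+-] → (-1.83563, -0.0617423, 0.0212)–(-1.31609, -1.31609, 0.0212)  len=1.3577
  (v20,v24,v21) [--+] → (-0.0617423, -2.97323, 0.0212)–(-2.12051, -2.12051, 0.0212)  len=2.2284
  (v21,v24,v25) [+-+] → (-0.0617423, -2.97323, 0.0212)–(0, -2.9988, 0.0212)  len=0.0668
  (v21,v25,v22) [++-] → (-1.25435, -1.34166, 0.0212)–(-1.31609, -1.31609, 0.0212)  len=0.0668
  (v22,v25,v26) [-+-] → (-1.25435, -1.34166, 0.0212)–(0, -1.8612, 0.0212)  len=1.3577
  (v24,v28,v25) [--+] → (2.05877, -2.14608, 0.0212)–(0, -2.9988, 0.0212)  len=2.2284
  (v25,v28,v29) [+-+] → (2.05877, -2.14608, 0.0212)–(2.12051, -2.12051, 0.0212)  len=0.0668
  (v25,v29,v26) [++-] → (0.0617423, -1.83563, 0.0212)–(0, -1.8612, 0.0212)  len=0.0668
  (v26,v29,v30) [-+-] → (0.0617423, -1.83563, 0.0212)–(1.31609, -1.31609, 0.0212)  len=1.3577
  (v28,v0,v29) [--+] → (2.97323, -0.0617423, 0.0212)–(2.12051, -2.12051, 0.0212)  len=2.2284
  (v29,v0,v1) [+-+] → (2.97323, -0.0617423, 0.0212)–(2.9988, 0, 0.0212)  len=0.0668
  (v29,v1,v30) [++-] → (1.34166, -1.25435, 0.0212)–(1.31609, -1.31609, 0.0212)  len=0.0668
  (v30,v1,v2) [-+-] → (1.34166, -1.25435, 0.0212)–(1.8612, 0, 0.0212)  len=1.3577

Chained into 2 loop(s):
  loop 1: 16 segments, perimeter = 18.3616
  loop 2: 16 segments, perimeter = 11.3961
Total perimeter = 29.758

loops=2 perimeter=29.758


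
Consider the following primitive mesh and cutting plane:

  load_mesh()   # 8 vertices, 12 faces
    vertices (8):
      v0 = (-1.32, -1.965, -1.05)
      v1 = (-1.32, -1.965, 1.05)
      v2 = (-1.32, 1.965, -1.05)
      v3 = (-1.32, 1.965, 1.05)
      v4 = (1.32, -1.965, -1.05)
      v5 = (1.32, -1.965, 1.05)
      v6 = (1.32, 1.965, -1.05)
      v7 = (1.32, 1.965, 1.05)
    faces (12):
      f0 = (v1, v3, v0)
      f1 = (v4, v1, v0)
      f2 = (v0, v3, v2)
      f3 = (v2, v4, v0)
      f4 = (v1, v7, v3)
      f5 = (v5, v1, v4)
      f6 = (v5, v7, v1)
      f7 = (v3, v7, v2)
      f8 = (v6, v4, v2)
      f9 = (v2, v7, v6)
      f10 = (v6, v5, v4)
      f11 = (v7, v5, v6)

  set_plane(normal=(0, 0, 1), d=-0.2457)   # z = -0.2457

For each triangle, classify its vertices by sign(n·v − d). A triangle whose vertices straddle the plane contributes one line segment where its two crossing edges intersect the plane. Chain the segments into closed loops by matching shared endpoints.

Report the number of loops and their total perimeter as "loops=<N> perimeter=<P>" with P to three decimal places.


Straddling triangles (8 of 12):
  (v1,v3,v0) [++-] → (-1.32, -0.45981, -0.2457)–(-1.32, -1.965, -0.2457)  len=1.5052
  (v4,v1,v0) [-+-] → (0.30888, -1.965, -0.2457)–(-1.32, -1.965, -0.2457)  len=1.6289
  (v0,v3,v2) [-+-] → (-1.32, -0.45981, -0.2457)–(-1.32, 1.965, -0.2457)  len=2.4248
  (v5,v1,v4) [++-] → (0.30888, -1.965, -0.2457)–(1.32, -1.965, -0.2457)  len=1.0111
  (v3,v7,v2) [++-] → (-0.30888, 1.965, -0.2457)–(-1.32, 1.965, -0.2457)  len=1.0111
  (v2,v7,v6) [-+-] → (-0.30888, 1.965, -0.2457)–(1.32, 1.965, -0.2457)  len=1.6289
  (v6,v5,v4) [-+-] → (1.32, 0.45981, -0.2457)–(1.32, -1.965, -0.2457)  len=2.4248
  (v7,v5,v6) [++-] → (1.32, 0.45981, -0.2457)–(1.32, 1.965, -0.2457)  len=1.5052

Chained into 1 loop(s):
  loop 1: 8 segments, perimeter = 13.1400
Total perimeter = 13.140

loops=1 perimeter=13.140


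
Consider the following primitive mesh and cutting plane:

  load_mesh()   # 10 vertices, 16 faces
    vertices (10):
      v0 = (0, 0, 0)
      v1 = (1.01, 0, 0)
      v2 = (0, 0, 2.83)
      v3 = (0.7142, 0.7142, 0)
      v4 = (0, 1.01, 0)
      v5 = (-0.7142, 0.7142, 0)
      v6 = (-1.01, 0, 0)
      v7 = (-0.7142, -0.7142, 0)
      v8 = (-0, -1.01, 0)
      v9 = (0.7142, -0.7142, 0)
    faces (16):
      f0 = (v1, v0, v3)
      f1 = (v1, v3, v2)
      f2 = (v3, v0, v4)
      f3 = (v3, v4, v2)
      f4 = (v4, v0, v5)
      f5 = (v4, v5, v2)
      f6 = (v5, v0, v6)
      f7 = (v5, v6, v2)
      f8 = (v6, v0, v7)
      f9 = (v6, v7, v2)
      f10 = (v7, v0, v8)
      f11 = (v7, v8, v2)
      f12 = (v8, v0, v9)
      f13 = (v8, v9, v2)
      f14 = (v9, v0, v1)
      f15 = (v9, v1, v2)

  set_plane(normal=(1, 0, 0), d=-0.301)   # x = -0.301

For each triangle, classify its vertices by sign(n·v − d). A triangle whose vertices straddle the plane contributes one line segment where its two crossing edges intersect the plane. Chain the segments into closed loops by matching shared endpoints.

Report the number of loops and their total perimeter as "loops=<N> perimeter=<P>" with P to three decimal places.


Straddling triangles (8 of 16):
  (v4,v0,v5) [++-] → (-0.301, 0.301, 0)–(-0.301, 0.885335, 0)  len=0.5843
  (v4,v5,v2) [+-+] → (-0.301, 0.885335, 0)–(-0.301, 0.301, 1.63729)  len=1.7384
  (v5,v0,v6) [-+-] → (-0.301, 0.301, 0)–(-0.301, 0, 0)  len=0.3010
  (v5,v6,v2) [--+] → (-0.301, 0, 1.9866)–(-0.301, 0.301, 1.63729)  len=0.4611
  (v6,v0,v7) [-+-] → (-0.301, 0, 0)–(-0.301, -0.301, 0)  len=0.3010
  (v6,v7,v2) [--+] → (-0.301, -0.301, 1.63729)–(-0.301, 0, 1.9866)  len=0.4611
  (v7,v0,v8) [-++] → (-0.301, -0.301, 0)–(-0.301, -0.885335, 0)  len=0.5843
  (v7,v8,v2) [-++] → (-0.301, -0.885335, 0)–(-0.301, -0.301, 1.63729)  len=1.7384

Chained into 1 loop(s):
  loop 1: 8 segments, perimeter = 6.1698
Total perimeter = 6.170

loops=1 perimeter=6.170


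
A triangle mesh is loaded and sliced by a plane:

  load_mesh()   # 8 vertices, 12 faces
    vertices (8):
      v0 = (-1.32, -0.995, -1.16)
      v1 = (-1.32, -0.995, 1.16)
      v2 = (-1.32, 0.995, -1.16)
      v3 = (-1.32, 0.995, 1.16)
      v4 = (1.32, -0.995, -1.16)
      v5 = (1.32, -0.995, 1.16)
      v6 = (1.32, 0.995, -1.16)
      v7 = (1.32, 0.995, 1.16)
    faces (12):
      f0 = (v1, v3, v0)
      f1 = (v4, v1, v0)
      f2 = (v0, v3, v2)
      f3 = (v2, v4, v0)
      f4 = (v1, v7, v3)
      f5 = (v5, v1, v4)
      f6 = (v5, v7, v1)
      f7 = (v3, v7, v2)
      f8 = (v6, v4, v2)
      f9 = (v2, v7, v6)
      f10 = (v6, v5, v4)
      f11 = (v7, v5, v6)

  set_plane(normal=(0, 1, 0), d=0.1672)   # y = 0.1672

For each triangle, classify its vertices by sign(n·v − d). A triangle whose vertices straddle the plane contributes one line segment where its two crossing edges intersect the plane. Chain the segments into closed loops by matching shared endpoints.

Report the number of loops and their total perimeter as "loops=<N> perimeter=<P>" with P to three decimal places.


Straddling triangles (8 of 12):
  (v1,v3,v0) [-+-] → (-1.32, 0.1672, 1.16)–(-1.32, 0.1672, 0.194927)  len=0.9651
  (v0,v3,v2) [-++] → (-1.32, 0.1672, 0.194927)–(-1.32, 0.1672, -1.16)  len=1.3549
  (v2,v4,v0) [+--] → (-0.221813, 0.1672, -1.16)–(-1.32, 0.1672, -1.16)  len=1.0982
  (v1,v7,v3) [-++] → (0.221813, 0.1672, 1.16)–(-1.32, 0.1672, 1.16)  len=1.5418
  (v5,v7,v1) [-+-] → (1.32, 0.1672, 1.16)–(0.221813, 0.1672, 1.16)  len=1.0982
  (v6,v4,v2) [+-+] → (1.32, 0.1672, -1.16)–(-0.221813, 0.1672, -1.16)  len=1.5418
  (v6,v5,v4) [+--] → (1.32, 0.1672, -0.194927)–(1.32, 0.1672, -1.16)  len=0.9651
  (v7,v5,v6) [+-+] → (1.32, 0.1672, 1.16)–(1.32, 0.1672, -0.194927)  len=1.3549

Chained into 1 loop(s):
  loop 1: 8 segments, perimeter = 9.9200
Total perimeter = 9.920

loops=1 perimeter=9.920


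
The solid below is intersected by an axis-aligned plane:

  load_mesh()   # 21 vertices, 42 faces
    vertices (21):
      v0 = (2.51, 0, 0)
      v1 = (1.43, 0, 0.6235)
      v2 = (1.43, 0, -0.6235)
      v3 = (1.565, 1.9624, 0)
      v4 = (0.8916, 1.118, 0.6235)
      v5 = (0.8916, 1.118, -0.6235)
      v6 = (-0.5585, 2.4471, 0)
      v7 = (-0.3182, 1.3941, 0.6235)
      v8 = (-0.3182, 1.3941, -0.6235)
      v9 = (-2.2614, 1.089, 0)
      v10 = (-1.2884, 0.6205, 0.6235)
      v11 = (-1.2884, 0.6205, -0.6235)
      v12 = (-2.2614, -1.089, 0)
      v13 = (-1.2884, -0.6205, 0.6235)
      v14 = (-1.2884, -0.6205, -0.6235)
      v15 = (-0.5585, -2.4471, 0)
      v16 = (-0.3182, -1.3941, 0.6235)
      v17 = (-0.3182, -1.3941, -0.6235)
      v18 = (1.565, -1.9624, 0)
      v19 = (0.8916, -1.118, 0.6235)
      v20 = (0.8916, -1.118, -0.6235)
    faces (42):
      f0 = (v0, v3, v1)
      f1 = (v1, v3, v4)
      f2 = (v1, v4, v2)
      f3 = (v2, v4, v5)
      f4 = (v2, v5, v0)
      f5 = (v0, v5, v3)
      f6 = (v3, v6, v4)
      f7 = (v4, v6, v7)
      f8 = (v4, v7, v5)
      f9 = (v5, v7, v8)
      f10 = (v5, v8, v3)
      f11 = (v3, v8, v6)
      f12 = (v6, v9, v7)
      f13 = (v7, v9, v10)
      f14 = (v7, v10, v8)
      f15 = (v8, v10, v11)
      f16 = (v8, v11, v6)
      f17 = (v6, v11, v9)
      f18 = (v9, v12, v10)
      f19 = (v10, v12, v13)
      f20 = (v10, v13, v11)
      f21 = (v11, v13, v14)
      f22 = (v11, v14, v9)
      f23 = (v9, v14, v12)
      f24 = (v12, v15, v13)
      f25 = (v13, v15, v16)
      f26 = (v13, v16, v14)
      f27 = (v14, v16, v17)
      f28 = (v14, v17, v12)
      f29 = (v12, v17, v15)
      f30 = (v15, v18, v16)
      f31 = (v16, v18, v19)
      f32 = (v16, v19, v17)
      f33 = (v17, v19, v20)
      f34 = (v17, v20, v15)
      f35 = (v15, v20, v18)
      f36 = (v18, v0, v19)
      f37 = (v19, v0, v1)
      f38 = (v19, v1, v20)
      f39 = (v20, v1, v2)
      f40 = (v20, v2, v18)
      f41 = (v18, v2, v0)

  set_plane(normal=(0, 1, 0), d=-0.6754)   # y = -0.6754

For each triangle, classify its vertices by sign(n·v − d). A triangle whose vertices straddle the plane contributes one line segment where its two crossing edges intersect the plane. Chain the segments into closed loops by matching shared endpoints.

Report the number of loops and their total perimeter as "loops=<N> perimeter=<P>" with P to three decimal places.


Straddling triangles (14 of 42):
  (v9,v12,v10) [+-+] → (-2.2614, -0.6754, 0)–(-2.02599, -0.6754, 0.150851)  len=0.2796
  (v10,v12,v13) [+-+] → (-2.02599, -0.6754, 0.150851)–(-1.40242, -0.6754, 0.550437)  len=0.7406
  (v9,v14,v12) [++-] → (-1.40242, -0.6754, -0.550437)–(-2.2614, -0.6754, 0)  len=1.0202
  (v12,v15,v13) [--+] → (-1.26646, -0.6754, 0.60476)–(-1.40242, -0.6754, 0.550437)  len=0.1464
  (v13,v15,v16) [+--] → (-1.26646, -0.6754, 0.60476)–(-1.21955, -0.6754, 0.6235)  len=0.0505
  (v13,v16,v14) [+-+] → (-1.21955, -0.6754, 0.6235)–(-1.21955, -0.6754, -0.535004)  len=1.1585
  (v14,v16,v17) [+--] → (-1.21955, -0.6754, -0.535004)–(-1.21955, -0.6754, -0.6235)  len=0.0885
  (v14,v17,v12) [+--] → (-1.21955, -0.6754, -0.6235)–(-1.40242, -0.6754, -0.550437)  len=0.1969
  (v18,v0,v19) [-+-] → (2.18476, -0.6754, 0)–(1.5323, -0.6754, 0.376665)  len=0.7534
  (v19,v0,v1) [-++] → (1.5323, -0.6754, 0.376665)–(1.10474, -0.6754, 0.6235)  len=0.4937
  (v19,v1,v20) [-+-] → (1.10474, -0.6754, 0.6235)–(1.10474, -0.6754, -0.129831)  len=0.7533
  (v20,v1,v2) [-++] → (1.10474, -0.6754, -0.129831)–(1.10474, -0.6754, -0.6235)  len=0.4937
  (v20,v2,v18) [-+-] → (1.10474, -0.6754, -0.6235)–(1.47646, -0.6754, -0.40891)  len=0.4292
  (v18,v2,v0) [-++] → (1.47646, -0.6754, -0.40891)–(2.18476, -0.6754, 0)  len=0.8179

Chained into 2 loop(s):
  loop 1: 8 segments, perimeter = 3.6813
  loop 2: 6 segments, perimeter = 3.7411
Total perimeter = 7.422

loops=2 perimeter=7.422


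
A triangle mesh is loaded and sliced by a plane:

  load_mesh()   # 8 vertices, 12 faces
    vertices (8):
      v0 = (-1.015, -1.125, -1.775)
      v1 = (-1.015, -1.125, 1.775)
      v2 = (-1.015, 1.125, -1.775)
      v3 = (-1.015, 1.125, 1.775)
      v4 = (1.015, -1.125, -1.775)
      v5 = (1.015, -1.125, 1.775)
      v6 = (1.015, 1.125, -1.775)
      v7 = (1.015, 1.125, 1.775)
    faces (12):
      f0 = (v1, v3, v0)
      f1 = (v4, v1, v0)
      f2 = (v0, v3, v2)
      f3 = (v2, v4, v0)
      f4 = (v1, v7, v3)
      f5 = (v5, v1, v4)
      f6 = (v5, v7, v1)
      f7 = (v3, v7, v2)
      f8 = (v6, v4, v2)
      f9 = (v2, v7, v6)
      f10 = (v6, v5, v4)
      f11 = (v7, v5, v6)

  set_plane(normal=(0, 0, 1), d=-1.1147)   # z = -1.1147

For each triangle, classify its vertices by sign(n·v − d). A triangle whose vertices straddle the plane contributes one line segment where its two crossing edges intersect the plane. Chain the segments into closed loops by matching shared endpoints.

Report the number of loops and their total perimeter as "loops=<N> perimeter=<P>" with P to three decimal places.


loops=1 perimeter=8.560

Straddling triangles (8 of 12):
  (v1,v3,v0) [++-] → (-1.015, -0.7065, -1.1147)–(-1.015, -1.125, -1.1147)  len=0.4185
  (v4,v1,v0) [-+-] → (0.63742, -1.125, -1.1147)–(-1.015, -1.125, -1.1147)  len=1.6524
  (v0,v3,v2) [-+-] → (-1.015, -0.7065, -1.1147)–(-1.015, 1.125, -1.1147)  len=1.8315
  (v5,v1,v4) [++-] → (0.63742, -1.125, -1.1147)–(1.015, -1.125, -1.1147)  len=0.3776
  (v3,v7,v2) [++-] → (-0.63742, 1.125, -1.1147)–(-1.015, 1.125, -1.1147)  len=0.3776
  (v2,v7,v6) [-+-] → (-0.63742, 1.125, -1.1147)–(1.015, 1.125, -1.1147)  len=1.6524
  (v6,v5,v4) [-+-] → (1.015, 0.7065, -1.1147)–(1.015, -1.125, -1.1147)  len=1.8315
  (v7,v5,v6) [++-] → (1.015, 0.7065, -1.1147)–(1.015, 1.125, -1.1147)  len=0.4185

Chained into 1 loop(s):
  loop 1: 8 segments, perimeter = 8.5600
Total perimeter = 8.560


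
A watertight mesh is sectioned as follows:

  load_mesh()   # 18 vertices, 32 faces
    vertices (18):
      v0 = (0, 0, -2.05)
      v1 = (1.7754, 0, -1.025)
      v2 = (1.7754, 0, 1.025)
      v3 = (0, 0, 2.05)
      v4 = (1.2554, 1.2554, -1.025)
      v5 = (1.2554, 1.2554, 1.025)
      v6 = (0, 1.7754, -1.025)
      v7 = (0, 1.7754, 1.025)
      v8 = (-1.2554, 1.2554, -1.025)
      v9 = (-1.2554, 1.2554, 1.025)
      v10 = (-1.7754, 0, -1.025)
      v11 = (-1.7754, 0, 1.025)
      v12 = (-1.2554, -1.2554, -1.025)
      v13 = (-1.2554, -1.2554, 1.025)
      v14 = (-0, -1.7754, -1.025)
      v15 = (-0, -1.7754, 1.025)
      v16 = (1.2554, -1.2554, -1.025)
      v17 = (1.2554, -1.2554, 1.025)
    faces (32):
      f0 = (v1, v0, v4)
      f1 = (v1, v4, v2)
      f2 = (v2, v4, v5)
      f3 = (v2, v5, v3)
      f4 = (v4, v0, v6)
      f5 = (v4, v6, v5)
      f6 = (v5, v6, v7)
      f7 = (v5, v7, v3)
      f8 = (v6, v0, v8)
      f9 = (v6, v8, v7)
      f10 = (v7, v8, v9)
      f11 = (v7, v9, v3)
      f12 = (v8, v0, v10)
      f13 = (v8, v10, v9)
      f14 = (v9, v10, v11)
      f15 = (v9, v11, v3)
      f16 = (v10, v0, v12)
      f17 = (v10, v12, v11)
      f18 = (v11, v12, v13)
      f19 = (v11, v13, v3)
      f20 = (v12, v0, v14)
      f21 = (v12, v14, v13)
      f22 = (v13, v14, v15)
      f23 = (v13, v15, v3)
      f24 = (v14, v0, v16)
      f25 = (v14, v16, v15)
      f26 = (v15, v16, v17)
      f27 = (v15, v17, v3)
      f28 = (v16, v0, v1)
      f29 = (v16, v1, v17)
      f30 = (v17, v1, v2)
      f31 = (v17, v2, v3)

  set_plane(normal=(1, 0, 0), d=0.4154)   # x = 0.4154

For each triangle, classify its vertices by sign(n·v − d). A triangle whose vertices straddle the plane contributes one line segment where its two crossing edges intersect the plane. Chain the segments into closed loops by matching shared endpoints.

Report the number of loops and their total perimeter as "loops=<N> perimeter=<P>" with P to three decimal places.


loops=1 perimeter=11.295

Straddling triangles (12 of 32):
  (v1,v0,v4) [+-+] → (0.4154, 0, -1.81018)–(0.4154, 0.4154, -1.71084)  len=0.4271
  (v2,v5,v3) [++-] → (0.4154, 0.4154, 1.71084)–(0.4154, 0, 1.81018)  len=0.4271
  (v4,v0,v6) [+--] → (0.4154, 0.4154, -1.71084)–(0.4154, 1.60334, -1.025)  len=1.3717
  (v4,v6,v5) [+-+] → (0.4154, 1.60334, -1.025)–(0.4154, 1.60334, -0.346674)  len=0.6783
  (v5,v6,v7) [+--] → (0.4154, 1.60334, -0.346674)–(0.4154, 1.60334, 1.025)  len=1.3717
  (v5,v7,v3) [+--] → (0.4154, 1.60334, 1.025)–(0.4154, 0.4154, 1.71084)  len=1.3717
  (v14,v0,v16) [--+] → (0.4154, -0.4154, -1.71084)–(0.4154, -1.60334, -1.025)  len=1.3717
  (v14,v16,v15) [-+-] → (0.4154, -1.60334, -1.025)–(0.4154, -1.60334, 0.346674)  len=1.3717
  (v15,v16,v17) [-++] → (0.4154, -1.60334, 0.346674)–(0.4154, -1.60334, 1.025)  len=0.6783
  (v15,v17,v3) [-+-] → (0.4154, -1.60334, 1.025)–(0.4154, -0.4154, 1.71084)  len=1.3717
  (v16,v0,v1) [+-+] → (0.4154, -0.4154, -1.71084)–(0.4154, 0, -1.81018)  len=0.4271
  (v17,v2,v3) [++-] → (0.4154, 0, 1.81018)–(0.4154, -0.4154, 1.71084)  len=0.4271

Chained into 1 loop(s):
  loop 1: 12 segments, perimeter = 11.2953
Total perimeter = 11.295


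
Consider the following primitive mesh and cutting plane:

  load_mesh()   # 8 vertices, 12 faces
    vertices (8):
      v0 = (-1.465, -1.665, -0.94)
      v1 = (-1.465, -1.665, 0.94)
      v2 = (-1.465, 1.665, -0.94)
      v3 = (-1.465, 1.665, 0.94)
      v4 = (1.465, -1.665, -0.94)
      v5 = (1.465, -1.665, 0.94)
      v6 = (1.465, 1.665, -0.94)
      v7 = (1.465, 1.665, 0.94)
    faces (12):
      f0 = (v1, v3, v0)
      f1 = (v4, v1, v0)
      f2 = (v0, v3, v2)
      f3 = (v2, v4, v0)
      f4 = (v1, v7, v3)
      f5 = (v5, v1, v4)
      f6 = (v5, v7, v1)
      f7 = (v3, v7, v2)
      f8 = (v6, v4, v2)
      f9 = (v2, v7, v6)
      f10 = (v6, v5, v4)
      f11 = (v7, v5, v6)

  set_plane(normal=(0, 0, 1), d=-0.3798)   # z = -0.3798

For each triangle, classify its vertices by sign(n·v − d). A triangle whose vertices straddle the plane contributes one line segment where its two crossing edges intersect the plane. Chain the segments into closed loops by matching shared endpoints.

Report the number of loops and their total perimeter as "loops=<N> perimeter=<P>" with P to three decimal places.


loops=1 perimeter=12.520

Straddling triangles (8 of 12):
  (v1,v3,v0) [++-] → (-1.465, -0.672731, -0.3798)–(-1.465, -1.665, -0.3798)  len=0.9923
  (v4,v1,v0) [-+-] → (0.591922, -1.665, -0.3798)–(-1.465, -1.665, -0.3798)  len=2.0569
  (v0,v3,v2) [-+-] → (-1.465, -0.672731, -0.3798)–(-1.465, 1.665, -0.3798)  len=2.3377
  (v5,v1,v4) [++-] → (0.591922, -1.665, -0.3798)–(1.465, -1.665, -0.3798)  len=0.8731
  (v3,v7,v2) [++-] → (-0.591922, 1.665, -0.3798)–(-1.465, 1.665, -0.3798)  len=0.8731
  (v2,v7,v6) [-+-] → (-0.591922, 1.665, -0.3798)–(1.465, 1.665, -0.3798)  len=2.0569
  (v6,v5,v4) [-+-] → (1.465, 0.672731, -0.3798)–(1.465, -1.665, -0.3798)  len=2.3377
  (v7,v5,v6) [++-] → (1.465, 0.672731, -0.3798)–(1.465, 1.665, -0.3798)  len=0.9923

Chained into 1 loop(s):
  loop 1: 8 segments, perimeter = 12.5200
Total perimeter = 12.520


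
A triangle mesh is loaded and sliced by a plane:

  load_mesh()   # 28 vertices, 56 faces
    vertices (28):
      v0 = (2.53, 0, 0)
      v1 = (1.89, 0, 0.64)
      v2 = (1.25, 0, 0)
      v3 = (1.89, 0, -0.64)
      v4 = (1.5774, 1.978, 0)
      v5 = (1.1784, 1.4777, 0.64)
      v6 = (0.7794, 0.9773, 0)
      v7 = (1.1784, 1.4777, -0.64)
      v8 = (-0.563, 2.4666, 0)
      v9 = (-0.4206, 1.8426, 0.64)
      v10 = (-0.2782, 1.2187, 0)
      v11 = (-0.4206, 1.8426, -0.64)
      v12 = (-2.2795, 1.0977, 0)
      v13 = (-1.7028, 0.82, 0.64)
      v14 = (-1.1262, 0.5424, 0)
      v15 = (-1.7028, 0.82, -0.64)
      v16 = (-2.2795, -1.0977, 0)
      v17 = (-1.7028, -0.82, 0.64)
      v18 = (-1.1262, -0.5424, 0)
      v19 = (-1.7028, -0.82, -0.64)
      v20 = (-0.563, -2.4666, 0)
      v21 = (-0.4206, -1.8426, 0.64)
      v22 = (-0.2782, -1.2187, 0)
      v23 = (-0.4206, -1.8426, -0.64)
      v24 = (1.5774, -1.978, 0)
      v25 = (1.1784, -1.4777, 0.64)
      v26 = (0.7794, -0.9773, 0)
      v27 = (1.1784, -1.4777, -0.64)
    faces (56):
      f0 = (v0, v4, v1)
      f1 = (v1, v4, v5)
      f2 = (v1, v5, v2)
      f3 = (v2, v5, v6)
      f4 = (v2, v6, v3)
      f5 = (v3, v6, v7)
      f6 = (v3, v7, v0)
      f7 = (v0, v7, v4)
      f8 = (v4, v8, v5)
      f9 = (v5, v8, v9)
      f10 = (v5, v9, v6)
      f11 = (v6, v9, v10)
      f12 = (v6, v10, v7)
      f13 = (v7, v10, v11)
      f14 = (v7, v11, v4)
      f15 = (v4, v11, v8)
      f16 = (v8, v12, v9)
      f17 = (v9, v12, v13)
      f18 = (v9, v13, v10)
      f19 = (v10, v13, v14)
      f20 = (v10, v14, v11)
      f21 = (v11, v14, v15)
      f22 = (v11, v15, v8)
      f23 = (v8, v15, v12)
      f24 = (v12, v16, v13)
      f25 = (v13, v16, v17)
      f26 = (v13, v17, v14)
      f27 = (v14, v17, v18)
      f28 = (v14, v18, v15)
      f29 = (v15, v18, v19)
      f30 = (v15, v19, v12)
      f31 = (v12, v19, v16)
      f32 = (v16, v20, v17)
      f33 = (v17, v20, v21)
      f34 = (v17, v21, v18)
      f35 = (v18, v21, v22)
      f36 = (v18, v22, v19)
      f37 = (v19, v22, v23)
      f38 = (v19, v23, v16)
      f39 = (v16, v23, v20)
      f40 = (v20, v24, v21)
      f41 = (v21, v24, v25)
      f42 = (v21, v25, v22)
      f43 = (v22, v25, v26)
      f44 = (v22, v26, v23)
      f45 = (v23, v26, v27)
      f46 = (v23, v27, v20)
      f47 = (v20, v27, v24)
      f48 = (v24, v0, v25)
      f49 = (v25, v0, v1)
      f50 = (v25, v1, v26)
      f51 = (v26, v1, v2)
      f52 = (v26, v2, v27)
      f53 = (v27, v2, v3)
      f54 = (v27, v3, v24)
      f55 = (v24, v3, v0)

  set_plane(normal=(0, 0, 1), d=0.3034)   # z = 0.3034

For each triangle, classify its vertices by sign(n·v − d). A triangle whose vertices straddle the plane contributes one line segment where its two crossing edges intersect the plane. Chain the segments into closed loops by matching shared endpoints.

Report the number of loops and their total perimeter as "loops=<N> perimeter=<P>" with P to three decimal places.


Straddling triangles (28 of 56):
  (v0,v4,v1) [--+] → (1.72559, 1.0403, 0.3034)–(2.2266, 0, 0.3034)  len=1.1547
  (v1,v4,v5) [+-+] → (1.72559, 1.0403, 0.3034)–(1.38825, 1.74083, 0.3034)  len=0.7775
  (v1,v5,v2) [++-] → (1.21606, 0.700522, 0.3034)–(1.5534, 0, 0.3034)  len=0.7775
  (v2,v5,v6) [-+-] → (1.21606, 0.700522, 0.3034)–(0.968551, 1.21452, 0.3034)  len=0.5705
  (v4,v8,v5) [--+] → (0.262532, 1.9978, 0.3034)–(1.38825, 1.74083, 0.3034)  len=1.1547
  (v5,v8,v9) [+-+] → (0.262532, 1.9978, 0.3034)–(-0.495493, 2.17078, 0.3034)  len=0.7775
  (v5,v9,v6) [++-] → (0.210525, 1.38751, 0.3034)–(0.968551, 1.21452, 0.3034)  len=0.7775
  (v6,v9,v10) [-+-] → (0.210525, 1.38751, 0.3034)–(-0.345706, 1.51447, 0.3034)  len=0.5705
  (v8,v12,v9) [--+] → (-1.39827, 1.45083, 0.3034)–(-0.495493, 2.17078, 0.3034)  len=1.1547
  (v9,v12,v13) [+-+] → (-1.39827, 1.45083, 0.3034)–(-2.00611, 0.966053, 0.3034)  len=0.7775
  (v9,v13,v10) [++-] → (-0.953549, 1.02969, 0.3034)–(-0.345706, 1.51447, 0.3034)  len=0.7775
  (v10,v13,v14) [-+-] → (-0.953549, 1.02969, 0.3034)–(-1.39954, 0.674, 0.3034)  len=0.5705
  (v12,v16,v13) [--+] → (-2.00611, -0.18859, 0.3034)–(-2.00611, 0.966053, 0.3034)  len=1.1546
  (v13,v16,v17) [+-+] → (-2.00611, -0.18859, 0.3034)–(-2.00611, -0.966053, 0.3034)  len=0.7775
  (v13,v17,v14) [++-] → (-1.39954, -0.103463, 0.3034)–(-1.39954, 0.674, 0.3034)  len=0.7775
  (v14,v17,v18) [-+-] → (-1.39954, -0.103463, 0.3034)–(-1.39954, -0.674, 0.3034)  len=0.5705
  (v16,v20,v17) [--+] → (-1.10334, -1.68601, 0.3034)–(-2.00611, -0.966053, 0.3034)  len=1.1547
  (v17,v20,v21) [+-+] → (-1.10334, -1.68601, 0.3034)–(-0.495493, -2.17078, 0.3034)  len=0.7775
  (v17,v21,v18) [++-] → (-0.791702, -1.15878, 0.3034)–(-1.39954, -0.674, 0.3034)  len=0.7775
  (v18,v21,v22) [-+-] → (-0.791702, -1.15878, 0.3034)–(-0.345706, -1.51447, 0.3034)  len=0.5705
  (v20,v24,v21) [--+] → (0.630223, -1.91381, 0.3034)–(-0.495493, -2.17078, 0.3034)  len=1.1547
  (v21,v24,v25) [+-+] → (0.630223, -1.91381, 0.3034)–(1.38825, -1.74083, 0.3034)  len=0.7775
  (v21,v25,v22) [++-] → (0.412319, -1.34148, 0.3034)–(-0.345706, -1.51447, 0.3034)  len=0.7775
  (v22,v25,v26) [-+-] → (0.412319, -1.34148, 0.3034)–(0.968551, -1.21452, 0.3034)  len=0.5705
  (v24,v0,v25) [--+] → (1.88926, -0.700522, 0.3034)–(1.38825, -1.74083, 0.3034)  len=1.1547
  (v25,v0,v1) [+-+] → (1.88926, -0.700522, 0.3034)–(2.2266, 0, 0.3034)  len=0.7775
  (v25,v1,v26) [++-] → (1.30589, -0.513999, 0.3034)–(0.968551, -1.21452, 0.3034)  len=0.7775
  (v26,v1,v2) [-+-] → (1.30589, -0.513999, 0.3034)–(1.5534, 0, 0.3034)  len=0.5705

Chained into 2 loop(s):
  loop 1: 14 segments, perimeter = 13.5252
  loop 2: 14 segments, perimeter = 9.4360
Total perimeter = 22.961

loops=2 perimeter=22.961


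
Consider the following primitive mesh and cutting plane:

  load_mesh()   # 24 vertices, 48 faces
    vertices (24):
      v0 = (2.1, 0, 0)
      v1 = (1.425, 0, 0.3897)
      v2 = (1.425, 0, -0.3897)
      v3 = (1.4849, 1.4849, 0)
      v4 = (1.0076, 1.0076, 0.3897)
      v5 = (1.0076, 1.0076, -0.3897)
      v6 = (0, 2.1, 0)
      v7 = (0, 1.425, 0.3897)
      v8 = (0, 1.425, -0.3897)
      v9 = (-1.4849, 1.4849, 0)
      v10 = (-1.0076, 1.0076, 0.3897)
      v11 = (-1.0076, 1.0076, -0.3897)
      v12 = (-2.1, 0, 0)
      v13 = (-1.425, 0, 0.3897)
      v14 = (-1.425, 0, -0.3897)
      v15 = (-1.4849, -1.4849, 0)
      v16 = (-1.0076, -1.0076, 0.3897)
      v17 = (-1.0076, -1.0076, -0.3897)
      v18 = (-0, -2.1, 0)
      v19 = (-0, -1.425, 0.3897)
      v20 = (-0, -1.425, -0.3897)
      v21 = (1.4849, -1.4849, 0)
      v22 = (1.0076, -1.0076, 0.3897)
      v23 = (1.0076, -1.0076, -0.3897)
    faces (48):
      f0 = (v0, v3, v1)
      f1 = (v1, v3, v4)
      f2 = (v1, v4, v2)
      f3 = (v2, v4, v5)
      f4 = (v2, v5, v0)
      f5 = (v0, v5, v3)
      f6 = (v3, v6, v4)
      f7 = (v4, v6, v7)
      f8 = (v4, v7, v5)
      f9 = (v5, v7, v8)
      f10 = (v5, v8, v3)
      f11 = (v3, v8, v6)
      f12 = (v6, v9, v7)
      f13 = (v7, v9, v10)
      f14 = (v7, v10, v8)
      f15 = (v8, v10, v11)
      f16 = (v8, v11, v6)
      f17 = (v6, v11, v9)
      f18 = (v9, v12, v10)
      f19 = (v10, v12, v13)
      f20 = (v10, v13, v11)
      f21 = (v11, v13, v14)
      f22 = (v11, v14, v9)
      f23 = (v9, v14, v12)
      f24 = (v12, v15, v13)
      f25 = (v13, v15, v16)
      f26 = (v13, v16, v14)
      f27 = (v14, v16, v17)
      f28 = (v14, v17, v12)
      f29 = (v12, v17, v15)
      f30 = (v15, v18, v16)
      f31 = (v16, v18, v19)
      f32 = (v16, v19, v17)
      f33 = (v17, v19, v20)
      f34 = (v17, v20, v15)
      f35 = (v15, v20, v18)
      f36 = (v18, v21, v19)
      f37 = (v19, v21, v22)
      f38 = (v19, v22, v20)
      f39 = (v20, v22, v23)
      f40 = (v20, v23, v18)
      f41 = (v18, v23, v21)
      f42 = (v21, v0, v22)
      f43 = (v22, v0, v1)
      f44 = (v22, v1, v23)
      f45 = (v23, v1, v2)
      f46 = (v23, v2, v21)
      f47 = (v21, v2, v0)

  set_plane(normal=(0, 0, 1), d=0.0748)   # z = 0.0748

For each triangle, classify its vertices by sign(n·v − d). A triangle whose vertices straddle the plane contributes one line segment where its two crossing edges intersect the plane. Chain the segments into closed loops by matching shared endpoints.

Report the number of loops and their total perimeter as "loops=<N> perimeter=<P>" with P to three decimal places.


Straddling triangles (32 of 48):
  (v0,v3,v1) [--+] → (1.4734, 1.19988, 0.0748)–(1.97044, 0, 0.0748)  len=1.2988
  (v1,v3,v4) [+-+] → (1.4734, 1.19988, 0.0748)–(1.39329, 1.39329, 0.0748)  len=0.2093
  (v1,v4,v2) [++-] → (1.17624, 0.600501, 0.0748)–(1.425, 0, 0.0748)  len=0.6500
  (v2,v4,v5) [-+-] → (1.17624, 0.600501, 0.0748)–(1.0076, 1.0076, 0.0748)  len=0.4406
  (v3,v6,v4) [--+] → (0.193401, 1.89032, 0.0748)–(1.39329, 1.39329, 0.0748)  len=1.2988
  (v4,v6,v7) [+-+] → (0.193401, 1.89032, 0.0748)–(0, 1.97044, 0.0748)  len=0.2093
  (v4,v7,v5) [++-] → (0.407099, 1.25636, 0.0748)–(1.0076, 1.0076, 0.0748)  len=0.6500
  (v5,v7,v8) [-+-] → (0.407099, 1.25636, 0.0748)–(0, 1.425, 0.0748)  len=0.4406
  (v6,v9,v7) [--+] → (-1.19988, 1.4734, 0.0748)–(0, 1.97044, 0.0748)  len=1.2988
  (v7,v9,v10) [+-+] → (-1.19988, 1.4734, 0.0748)–(-1.39329, 1.39329, 0.0748)  len=0.2093
  (v7,v10,v8) [++-] → (-0.600501, 1.17624, 0.0748)–(0, 1.425, 0.0748)  len=0.6500
  (v8,v10,v11) [-+-] → (-0.600501, 1.17624, 0.0748)–(-1.0076, 1.0076, 0.0748)  len=0.4406
  (v9,v12,v10) [--+] → (-1.89032, 0.193401, 0.0748)–(-1.39329, 1.39329, 0.0748)  len=1.2988
  (v10,v12,v13) [+-+] → (-1.89032, 0.193401, 0.0748)–(-1.97044, 0, 0.0748)  len=0.2093
  (v10,v13,v11) [++-] → (-1.25636, 0.407099, 0.0748)–(-1.0076, 1.0076, 0.0748)  len=0.6500
  (v11,v13,v14) [-+-] → (-1.25636, 0.407099, 0.0748)–(-1.425, 0, 0.0748)  len=0.4406
  (v12,v15,v13) [--+] → (-1.4734, -1.19988, 0.0748)–(-1.97044, 0, 0.0748)  len=1.2988
  (v13,v15,v16) [+-+] → (-1.4734, -1.19988, 0.0748)–(-1.39329, -1.39329, 0.0748)  len=0.2093
  (v13,v16,v14) [++-] → (-1.17624, -0.600501, 0.0748)–(-1.425, 0, 0.0748)  len=0.6500
  (v14,v16,v17) [-+-] → (-1.17624, -0.600501, 0.0748)–(-1.0076, -1.0076, 0.0748)  len=0.4406
  (v15,v18,v16) [--+] → (-0.193401, -1.89032, 0.0748)–(-1.39329, -1.39329, 0.0748)  len=1.2988
  (v16,v18,v19) [+-+] → (-0.193401, -1.89032, 0.0748)–(0, -1.97044, 0.0748)  len=0.2093
  (v16,v19,v17) [++-] → (-0.407099, -1.25636, 0.0748)–(-1.0076, -1.0076, 0.0748)  len=0.6500
  (v17,v19,v20) [-+-] → (-0.407099, -1.25636, 0.0748)–(0, -1.425, 0.0748)  len=0.4406
  (v18,v21,v19) [--+] → (1.19988, -1.4734, 0.0748)–(0, -1.97044, 0.0748)  len=1.2988
  (v19,v21,v22) [+-+] → (1.19988, -1.4734, 0.0748)–(1.39329, -1.39329, 0.0748)  len=0.2093
  (v19,v22,v20) [++-] → (0.600501, -1.17624, 0.0748)–(0, -1.425, 0.0748)  len=0.6500
  (v20,v22,v23) [-+-] → (0.600501, -1.17624, 0.0748)–(1.0076, -1.0076, 0.0748)  len=0.4406
  (v21,v0,v22) [--+] → (1.89032, -0.193401, 0.0748)–(1.39329, -1.39329, 0.0748)  len=1.2988
  (v22,v0,v1) [+-+] → (1.89032, -0.193401, 0.0748)–(1.97044, 0, 0.0748)  len=0.2093
  (v22,v1,v23) [++-] → (1.25636, -0.407099, 0.0748)–(1.0076, -1.0076, 0.0748)  len=0.6500
  (v23,v1,v2) [-+-] → (1.25636, -0.407099, 0.0748)–(1.425, 0, 0.0748)  len=0.4406

Chained into 2 loop(s):
  loop 1: 16 segments, perimeter = 12.0648
  loop 2: 16 segments, perimeter = 8.7251
Total perimeter = 20.790

loops=2 perimeter=20.790


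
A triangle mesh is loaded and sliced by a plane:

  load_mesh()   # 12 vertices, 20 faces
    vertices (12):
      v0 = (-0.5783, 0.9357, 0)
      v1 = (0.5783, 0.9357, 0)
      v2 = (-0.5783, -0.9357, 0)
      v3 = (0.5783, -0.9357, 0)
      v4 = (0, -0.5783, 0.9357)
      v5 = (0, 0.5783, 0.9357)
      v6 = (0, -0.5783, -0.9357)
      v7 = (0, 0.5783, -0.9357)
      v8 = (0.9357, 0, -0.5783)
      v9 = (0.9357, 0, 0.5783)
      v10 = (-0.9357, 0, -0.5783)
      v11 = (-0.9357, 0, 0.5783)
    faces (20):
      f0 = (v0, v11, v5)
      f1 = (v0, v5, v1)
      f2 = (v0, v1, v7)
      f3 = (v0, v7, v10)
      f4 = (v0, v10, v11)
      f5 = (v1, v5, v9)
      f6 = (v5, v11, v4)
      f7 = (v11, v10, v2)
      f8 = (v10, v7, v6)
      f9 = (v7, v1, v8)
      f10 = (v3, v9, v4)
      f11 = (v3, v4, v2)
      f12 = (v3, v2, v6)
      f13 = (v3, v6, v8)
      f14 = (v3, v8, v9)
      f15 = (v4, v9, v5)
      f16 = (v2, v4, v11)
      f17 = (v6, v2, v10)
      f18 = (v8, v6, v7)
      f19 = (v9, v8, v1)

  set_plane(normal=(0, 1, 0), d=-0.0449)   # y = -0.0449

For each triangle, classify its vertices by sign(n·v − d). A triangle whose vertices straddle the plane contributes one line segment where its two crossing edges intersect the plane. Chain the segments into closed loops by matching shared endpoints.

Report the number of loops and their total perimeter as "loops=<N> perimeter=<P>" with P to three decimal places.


loops=1 perimeter=6.212

Straddling triangles (10 of 20):
  (v5,v11,v4) [++-] → (-0.863051, -0.0449, 0.606049)–(0, -0.0449, 0.9357)  len=0.9239
  (v11,v10,v2) [++-] → (-0.91855, -0.0449, -0.55055)–(-0.91855, -0.0449, 0.55055)  len=1.1011
  (v10,v7,v6) [++-] → (0, -0.0449, -0.9357)–(-0.863051, -0.0449, -0.606049)  len=0.9239
  (v3,v9,v4) [-+-] → (0.91855, -0.0449, 0.55055)–(0.863051, -0.0449, 0.606049)  len=0.0785
  (v3,v6,v8) [--+] → (0.863051, -0.0449, -0.606049)–(0.91855, -0.0449, -0.55055)  len=0.0785
  (v3,v8,v9) [-++] → (0.91855, -0.0449, -0.55055)–(0.91855, -0.0449, 0.55055)  len=1.1011
  (v4,v9,v5) [-++] → (0.863051, -0.0449, 0.606049)–(0, -0.0449, 0.9357)  len=0.9239
  (v2,v4,v11) [--+] → (-0.863051, -0.0449, 0.606049)–(-0.91855, -0.0449, 0.55055)  len=0.0785
  (v6,v2,v10) [--+] → (-0.91855, -0.0449, -0.55055)–(-0.863051, -0.0449, -0.606049)  len=0.0785
  (v8,v6,v7) [+-+] → (0.863051, -0.0449, -0.606049)–(0, -0.0449, -0.9357)  len=0.9239

Chained into 1 loop(s):
  loop 1: 10 segments, perimeter = 6.2116
Total perimeter = 6.212
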